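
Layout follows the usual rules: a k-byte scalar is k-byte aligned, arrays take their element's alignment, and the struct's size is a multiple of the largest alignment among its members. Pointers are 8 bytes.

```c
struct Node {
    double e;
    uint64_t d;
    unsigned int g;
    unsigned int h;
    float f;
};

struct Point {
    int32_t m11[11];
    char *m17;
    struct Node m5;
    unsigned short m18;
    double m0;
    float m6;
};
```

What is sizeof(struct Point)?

Node: 0..8  e  (8B, 8-aligned); 8..16  d  (8B, 8-aligned); 16..20  g  (4B, 4-aligned); 20..24  h  (4B, 4-aligned); 24..28  f  (4B, 4-aligned); 28..32  -- tail padding (4B); sizeof = 32, alignof = 8
0..44  m11  (44B, 4-aligned)
44..48  -- padding (4B)
48..56  m17  (8B, 8-aligned)
56..88  m5  (32B, 8-aligned)
88..90  m18  (2B, 2-aligned)
90..96  -- padding (6B)
96..104  m0  (8B, 8-aligned)
104..108  m6  (4B, 4-aligned)
108..112  -- tail padding (4B)
sizeof = 112, alignof = 8

112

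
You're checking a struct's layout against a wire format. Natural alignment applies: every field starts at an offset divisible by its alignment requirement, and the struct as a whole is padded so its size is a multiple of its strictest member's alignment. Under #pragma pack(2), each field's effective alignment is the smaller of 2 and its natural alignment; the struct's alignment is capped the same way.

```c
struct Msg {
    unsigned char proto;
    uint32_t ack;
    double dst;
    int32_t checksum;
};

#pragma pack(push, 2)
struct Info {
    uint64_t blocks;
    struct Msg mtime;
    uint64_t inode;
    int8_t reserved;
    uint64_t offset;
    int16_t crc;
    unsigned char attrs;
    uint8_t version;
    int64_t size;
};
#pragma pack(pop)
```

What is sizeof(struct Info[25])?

Msg: 0..1  proto  (1B, 1-aligned); 1..4  -- padding (3B); 4..8  ack  (4B, 4-aligned); 8..16  dst  (8B, 8-aligned); 16..20  checksum  (4B, 4-aligned); 20..24  -- tail padding (4B); sizeof = 24, alignof = 8
0..8  blocks  (8B, 2-aligned)
8..32  mtime  (24B, 2-aligned)
32..40  inode  (8B, 2-aligned)
40..41  reserved  (1B, 1-aligned)
41..42  -- padding (1B)
42..50  offset  (8B, 2-aligned)
50..52  crc  (2B, 2-aligned)
52..53  attrs  (1B, 1-aligned)
53..54  version  (1B, 1-aligned)
54..62  size  (8B, 2-aligned)
sizeof = 62, alignof = 2
array of 25: 25 × 62 = 1550

1550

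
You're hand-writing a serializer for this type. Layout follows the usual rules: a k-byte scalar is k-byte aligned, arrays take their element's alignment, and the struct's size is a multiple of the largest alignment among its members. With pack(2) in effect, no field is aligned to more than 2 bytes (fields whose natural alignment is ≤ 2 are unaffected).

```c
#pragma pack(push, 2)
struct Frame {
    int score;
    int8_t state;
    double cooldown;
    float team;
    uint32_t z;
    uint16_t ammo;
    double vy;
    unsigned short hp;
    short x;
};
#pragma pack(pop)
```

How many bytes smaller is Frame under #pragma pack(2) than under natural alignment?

12

natural layout:
  0..4  score  (4B, 4-aligned)
  4..5  state  (1B, 1-aligned)
  5..8  -- padding (3B)
  8..16  cooldown  (8B, 8-aligned)
  16..20  team  (4B, 4-aligned)
  20..24  z  (4B, 4-aligned)
  24..26  ammo  (2B, 2-aligned)
  26..32  -- padding (6B)
  32..40  vy  (8B, 8-aligned)
  40..42  hp  (2B, 2-aligned)
  42..44  x  (2B, 2-aligned)
  44..48  -- tail padding (4B)
  sizeof = 48, alignof = 8
packed(2) layout:
  0..4  score  (4B, 2-aligned)
  4..5  state  (1B, 1-aligned)
  5..6  -- padding (1B)
  6..14  cooldown  (8B, 2-aligned)
  14..18  team  (4B, 2-aligned)
  18..22  z  (4B, 2-aligned)
  22..24  ammo  (2B, 2-aligned)
  24..32  vy  (8B, 2-aligned)
  32..34  hp  (2B, 2-aligned)
  34..36  x  (2B, 2-aligned)
  sizeof = 36, alignof = 2
48 − 36 = 12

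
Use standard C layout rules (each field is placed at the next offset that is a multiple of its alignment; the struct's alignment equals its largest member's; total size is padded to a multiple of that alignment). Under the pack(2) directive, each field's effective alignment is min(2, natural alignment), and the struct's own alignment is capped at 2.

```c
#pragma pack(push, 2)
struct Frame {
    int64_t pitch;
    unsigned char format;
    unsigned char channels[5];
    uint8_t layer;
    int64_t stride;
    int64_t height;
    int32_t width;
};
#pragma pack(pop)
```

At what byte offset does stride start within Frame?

16

0..8  pitch  (8B, 2-aligned)
8..9  format  (1B, 1-aligned)
9..14  channels  (5B, 1-aligned)
14..15  layer  (1B, 1-aligned)
15..16  -- padding (1B)
16..24  stride  (8B, 2-aligned)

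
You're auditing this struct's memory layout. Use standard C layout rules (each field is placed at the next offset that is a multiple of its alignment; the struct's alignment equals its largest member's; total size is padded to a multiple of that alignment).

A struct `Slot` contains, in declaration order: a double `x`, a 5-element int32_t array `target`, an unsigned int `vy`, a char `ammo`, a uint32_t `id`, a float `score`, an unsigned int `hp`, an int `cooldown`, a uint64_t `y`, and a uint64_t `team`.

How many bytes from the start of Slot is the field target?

8

@0: x [8B, align 8] → 8
@8: target [20B, align 4] → 28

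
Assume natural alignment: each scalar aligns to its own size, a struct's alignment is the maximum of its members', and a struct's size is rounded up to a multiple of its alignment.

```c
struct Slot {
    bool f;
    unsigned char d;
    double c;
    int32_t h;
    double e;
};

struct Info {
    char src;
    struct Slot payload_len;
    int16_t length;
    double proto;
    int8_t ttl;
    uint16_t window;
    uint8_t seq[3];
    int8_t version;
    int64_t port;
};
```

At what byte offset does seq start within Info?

60

Slot: 0..1  f  (1B, 1-aligned); 1..2  d  (1B, 1-aligned); 2..8  -- padding (6B); 8..16  c  (8B, 8-aligned); 16..20  h  (4B, 4-aligned); 20..24  -- padding (4B); 24..32  e  (8B, 8-aligned); sizeof = 32, alignof = 8
0..1  src  (1B, 1-aligned)
1..8  -- padding (7B)
8..40  payload_len  (32B, 8-aligned)
40..42  length  (2B, 2-aligned)
42..48  -- padding (6B)
48..56  proto  (8B, 8-aligned)
56..57  ttl  (1B, 1-aligned)
57..58  -- padding (1B)
58..60  window  (2B, 2-aligned)
60..63  seq  (3B, 1-aligned)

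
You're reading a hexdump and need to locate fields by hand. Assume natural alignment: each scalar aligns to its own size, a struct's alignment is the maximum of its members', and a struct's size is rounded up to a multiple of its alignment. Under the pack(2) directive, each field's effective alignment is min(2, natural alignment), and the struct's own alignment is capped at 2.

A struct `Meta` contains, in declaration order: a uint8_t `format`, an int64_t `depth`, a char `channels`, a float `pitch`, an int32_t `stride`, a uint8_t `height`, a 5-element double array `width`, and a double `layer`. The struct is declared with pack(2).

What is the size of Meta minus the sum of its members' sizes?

@0: format [1B, align 1] → 1
+1 pad (align 2)
@2: depth [8B, align 2] → 10
@10: channels [1B, align 1] → 11
+1 pad (align 2)
@12: pitch [4B, align 2] → 16
@16: stride [4B, align 2] → 20
@20: height [1B, align 1] → 21
+1 pad (align 2)
@22: width [40B, align 2] → 62
@62: layer [8B, align 2] → 70
size 70, align 2
data bytes 67, size 70 → padding 3

3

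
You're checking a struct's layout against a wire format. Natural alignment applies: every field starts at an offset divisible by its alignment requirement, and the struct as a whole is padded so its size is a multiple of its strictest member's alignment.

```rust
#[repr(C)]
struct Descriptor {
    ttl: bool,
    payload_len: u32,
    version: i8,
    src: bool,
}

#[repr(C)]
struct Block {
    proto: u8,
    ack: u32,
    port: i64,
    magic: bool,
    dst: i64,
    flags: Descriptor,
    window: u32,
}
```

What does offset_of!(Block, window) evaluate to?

Descriptor: @0: ttl [1B, align 1] → 1; +3 pad (align 4); @4: payload_len [4B, align 4] → 8; @8: version [1B, align 1] → 9; @9: src [1B, align 1] → 10; +2 tail pad (align 4); size 12, align 4
@0: proto [1B, align 1] → 1
+3 pad (align 4)
@4: ack [4B, align 4] → 8
@8: port [8B, align 8] → 16
@16: magic [1B, align 1] → 17
+7 pad (align 8)
@24: dst [8B, align 8] → 32
@32: flags [12B, align 4] → 44
@44: window [4B, align 4] → 48

44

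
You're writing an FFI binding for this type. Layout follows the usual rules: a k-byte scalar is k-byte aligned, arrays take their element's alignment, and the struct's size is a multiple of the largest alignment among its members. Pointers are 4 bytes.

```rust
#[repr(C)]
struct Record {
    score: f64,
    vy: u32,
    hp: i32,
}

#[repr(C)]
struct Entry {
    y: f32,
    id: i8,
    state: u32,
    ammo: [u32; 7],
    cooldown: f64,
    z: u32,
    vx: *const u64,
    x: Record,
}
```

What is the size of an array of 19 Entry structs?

1368

Record: @0: score [8B, align 8] → 8; @8: vy [4B, align 4] → 12; @12: hp [4B, align 4] → 16; size 16, align 8
@0: y [4B, align 4] → 4
@4: id [1B, align 1] → 5
+3 pad (align 4)
@8: state [4B, align 4] → 12
@12: ammo [28B, align 4] → 40
@40: cooldown [8B, align 8] → 48
@48: z [4B, align 4] → 52
@52: vx [4B, align 4] → 56
@56: x [16B, align 8] → 72
size 72, align 8
array of 19: 19 × 72 = 1368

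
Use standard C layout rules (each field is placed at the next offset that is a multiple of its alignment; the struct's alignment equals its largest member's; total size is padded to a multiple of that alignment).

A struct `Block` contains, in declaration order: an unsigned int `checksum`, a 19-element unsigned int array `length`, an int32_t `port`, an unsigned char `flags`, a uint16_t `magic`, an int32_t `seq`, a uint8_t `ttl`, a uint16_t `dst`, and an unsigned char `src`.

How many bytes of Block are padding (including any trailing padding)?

checksum at 0 (size 4, align 4) → ends 4
length at 4 (size 76, align 4) → ends 80
port at 80 (size 4, align 4) → ends 84
flags at 84 (size 1, align 1) → ends 85
pad 1 to align 2 for magic
magic at 86 (size 2, align 2) → ends 88
seq at 88 (size 4, align 4) → ends 92
ttl at 92 (size 1, align 1) → ends 93
pad 1 to align 2 for dst
dst at 94 (size 2, align 2) → ends 96
src at 96 (size 1, align 1) → ends 97
tail pad 3 to reach multiple of 4
total 100 bytes, alignment 4
data bytes 95, size 100 → padding 5

5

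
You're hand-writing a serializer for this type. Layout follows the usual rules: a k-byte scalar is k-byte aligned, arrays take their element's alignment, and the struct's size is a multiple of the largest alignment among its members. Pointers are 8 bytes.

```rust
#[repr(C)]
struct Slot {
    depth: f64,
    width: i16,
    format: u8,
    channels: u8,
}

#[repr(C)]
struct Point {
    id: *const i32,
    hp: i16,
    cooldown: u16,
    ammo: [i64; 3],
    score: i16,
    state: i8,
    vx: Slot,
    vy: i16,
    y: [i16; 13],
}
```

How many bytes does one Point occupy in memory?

Slot: depth at 0 (size 8, align 8) → ends 8; width at 8 (size 2, align 2) → ends 10; format at 10 (size 1, align 1) → ends 11; channels at 11 (size 1, align 1) → ends 12; tail pad 4 to reach multiple of 8; total 16 bytes, alignment 8
id at 0 (size 8, align 8) → ends 8
hp at 8 (size 2, align 2) → ends 10
cooldown at 10 (size 2, align 2) → ends 12
pad 4 to align 8 for ammo
ammo at 16 (size 24, align 8) → ends 40
score at 40 (size 2, align 2) → ends 42
state at 42 (size 1, align 1) → ends 43
pad 5 to align 8 for vx
vx at 48 (size 16, align 8) → ends 64
vy at 64 (size 2, align 2) → ends 66
y at 66 (size 26, align 2) → ends 92
tail pad 4 to reach multiple of 8
total 96 bytes, alignment 8

96 bytes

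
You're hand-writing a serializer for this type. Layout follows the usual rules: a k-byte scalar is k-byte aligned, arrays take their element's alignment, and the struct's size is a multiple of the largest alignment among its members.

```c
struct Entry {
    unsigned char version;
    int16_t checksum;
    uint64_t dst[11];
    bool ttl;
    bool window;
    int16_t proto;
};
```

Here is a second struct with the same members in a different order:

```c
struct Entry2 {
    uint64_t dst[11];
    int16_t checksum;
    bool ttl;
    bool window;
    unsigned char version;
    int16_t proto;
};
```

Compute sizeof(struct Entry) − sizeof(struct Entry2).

8

@0: version [1B, align 1] → 1
+1 pad (align 2)
@2: checksum [2B, align 2] → 4
+4 pad (align 8)
@8: dst [88B, align 8] → 96
@96: ttl [1B, align 1] → 97
@97: window [1B, align 1] → 98
@98: proto [2B, align 2] → 100
+4 tail pad (align 8)
size 104, align 8
— Entry2 —
@0: dst [88B, align 8] → 88
@88: checksum [2B, align 2] → 90
@90: ttl [1B, align 1] → 91
@91: window [1B, align 1] → 92
@92: version [1B, align 1] → 93
+1 pad (align 2)
@94: proto [2B, align 2] → 96
size 96, align 8
104 − 96 = 8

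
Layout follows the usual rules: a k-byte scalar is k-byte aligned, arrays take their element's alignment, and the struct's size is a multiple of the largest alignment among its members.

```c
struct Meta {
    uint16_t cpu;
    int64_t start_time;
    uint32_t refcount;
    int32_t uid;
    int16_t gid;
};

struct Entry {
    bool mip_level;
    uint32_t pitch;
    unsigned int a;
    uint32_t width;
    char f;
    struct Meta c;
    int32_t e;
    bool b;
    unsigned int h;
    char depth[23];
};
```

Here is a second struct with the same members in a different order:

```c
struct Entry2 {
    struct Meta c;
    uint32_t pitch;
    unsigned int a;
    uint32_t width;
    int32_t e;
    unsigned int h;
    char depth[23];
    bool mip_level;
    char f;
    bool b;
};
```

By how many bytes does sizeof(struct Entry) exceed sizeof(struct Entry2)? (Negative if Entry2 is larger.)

16

Meta: @0: cpu [2B, align 2] → 2; +6 pad (align 8); @8: start_time [8B, align 8] → 16; @16: refcount [4B, align 4] → 20; @20: uid [4B, align 4] → 24; @24: gid [2B, align 2] → 26; +6 tail pad (align 8); size 32, align 8
@0: mip_level [1B, align 1] → 1
+3 pad (align 4)
@4: pitch [4B, align 4] → 8
@8: a [4B, align 4] → 12
@12: width [4B, align 4] → 16
@16: f [1B, align 1] → 17
+7 pad (align 8)
@24: c [32B, align 8] → 56
@56: e [4B, align 4] → 60
@60: b [1B, align 1] → 61
+3 pad (align 4)
@64: h [4B, align 4] → 68
@68: depth [23B, align 1] → 91
+5 tail pad (align 8)
size 96, align 8
— Entry2 —
@0: c [32B, align 8] → 32
@32: pitch [4B, align 4] → 36
@36: a [4B, align 4] → 40
@40: width [4B, align 4] → 44
@44: e [4B, align 4] → 48
@48: h [4B, align 4] → 52
@52: depth [23B, align 1] → 75
@75: mip_level [1B, align 1] → 76
@76: f [1B, align 1] → 77
@77: b [1B, align 1] → 78
+2 tail pad (align 8)
size 80, align 8
96 − 80 = 16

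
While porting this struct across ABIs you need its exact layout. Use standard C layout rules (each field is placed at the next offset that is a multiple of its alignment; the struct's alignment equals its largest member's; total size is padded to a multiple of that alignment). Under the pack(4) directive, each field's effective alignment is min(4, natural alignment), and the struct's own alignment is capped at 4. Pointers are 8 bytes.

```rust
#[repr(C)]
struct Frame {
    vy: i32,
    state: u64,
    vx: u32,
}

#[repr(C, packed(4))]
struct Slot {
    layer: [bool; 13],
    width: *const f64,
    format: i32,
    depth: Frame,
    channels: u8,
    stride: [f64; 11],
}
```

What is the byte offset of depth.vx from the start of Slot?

Frame: 0..4  vy  (4B, 4-aligned); 4..8  -- padding (4B); 8..16  state  (8B, 8-aligned); 16..20  vx  (4B, 4-aligned); 20..24  -- tail padding (4B); sizeof = 24, alignof = 8
0..13  layer  (13B, 1-aligned)
13..16  -- padding (3B)
16..24  width  (8B, 4-aligned)
24..28  format  (4B, 4-aligned)
28..52  depth  (24B, 4-aligned)
within Frame: vx at 16
28 + 16 = 44

44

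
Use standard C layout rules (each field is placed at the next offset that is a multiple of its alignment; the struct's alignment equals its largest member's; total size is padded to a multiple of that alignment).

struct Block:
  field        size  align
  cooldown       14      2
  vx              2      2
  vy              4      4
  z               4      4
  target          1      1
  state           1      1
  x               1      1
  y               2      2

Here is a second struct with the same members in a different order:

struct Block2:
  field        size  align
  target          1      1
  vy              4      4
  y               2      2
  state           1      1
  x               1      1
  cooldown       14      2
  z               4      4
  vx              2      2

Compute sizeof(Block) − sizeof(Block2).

0..14  cooldown  (14B, 2-aligned)
14..16  vx  (2B, 2-aligned)
16..20  vy  (4B, 4-aligned)
20..24  z  (4B, 4-aligned)
24..25  target  (1B, 1-aligned)
25..26  state  (1B, 1-aligned)
26..27  x  (1B, 1-aligned)
27..28  -- padding (1B)
28..30  y  (2B, 2-aligned)
30..32  -- tail padding (2B)
sizeof = 32, alignof = 4
— Block2 —
0..1  target  (1B, 1-aligned)
1..4  -- padding (3B)
4..8  vy  (4B, 4-aligned)
8..10  y  (2B, 2-aligned)
10..11  state  (1B, 1-aligned)
11..12  x  (1B, 1-aligned)
12..26  cooldown  (14B, 2-aligned)
26..28  -- padding (2B)
28..32  z  (4B, 4-aligned)
32..34  vx  (2B, 2-aligned)
34..36  -- tail padding (2B)
sizeof = 36, alignof = 4
32 − 36 = -4

-4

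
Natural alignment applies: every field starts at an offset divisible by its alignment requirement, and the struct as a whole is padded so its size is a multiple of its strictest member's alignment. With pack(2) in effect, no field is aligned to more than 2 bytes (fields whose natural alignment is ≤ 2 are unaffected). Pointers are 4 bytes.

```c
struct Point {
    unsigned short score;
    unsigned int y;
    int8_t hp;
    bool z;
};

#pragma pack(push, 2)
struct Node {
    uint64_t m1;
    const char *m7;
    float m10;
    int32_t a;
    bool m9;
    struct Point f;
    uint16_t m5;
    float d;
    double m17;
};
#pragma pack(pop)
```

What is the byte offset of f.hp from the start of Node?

Point: score at 0 (size 2, align 2) → ends 2; pad 2 to align 4 for y; y at 4 (size 4, align 4) → ends 8; hp at 8 (size 1, align 1) → ends 9; z at 9 (size 1, align 1) → ends 10; tail pad 2 to reach multiple of 4; total 12 bytes, alignment 4
m1 at 0 (size 8, align 2) → ends 8
m7 at 8 (size 4, align 2) → ends 12
m10 at 12 (size 4, align 2) → ends 16
a at 16 (size 4, align 2) → ends 20
m9 at 20 (size 1, align 1) → ends 21
pad 1 to align 2 for f
f at 22 (size 12, align 2) → ends 34
within Point: hp at 8
22 + 8 = 30

30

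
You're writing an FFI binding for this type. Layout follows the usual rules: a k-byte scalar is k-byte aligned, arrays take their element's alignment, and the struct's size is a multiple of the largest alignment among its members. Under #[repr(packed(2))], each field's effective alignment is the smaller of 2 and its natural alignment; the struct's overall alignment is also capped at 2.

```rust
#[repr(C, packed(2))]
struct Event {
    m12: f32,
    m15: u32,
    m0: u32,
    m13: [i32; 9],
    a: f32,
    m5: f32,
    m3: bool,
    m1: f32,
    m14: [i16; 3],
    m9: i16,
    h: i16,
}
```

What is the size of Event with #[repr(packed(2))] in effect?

72

@0: m12 [4B, align 2] → 4
@4: m15 [4B, align 2] → 8
@8: m0 [4B, align 2] → 12
@12: m13 [36B, align 2] → 48
@48: a [4B, align 2] → 52
@52: m5 [4B, align 2] → 56
@56: m3 [1B, align 1] → 57
+1 pad (align 2)
@58: m1 [4B, align 2] → 62
@62: m14 [6B, align 2] → 68
@68: m9 [2B, align 2] → 70
@70: h [2B, align 2] → 72
size 72, align 2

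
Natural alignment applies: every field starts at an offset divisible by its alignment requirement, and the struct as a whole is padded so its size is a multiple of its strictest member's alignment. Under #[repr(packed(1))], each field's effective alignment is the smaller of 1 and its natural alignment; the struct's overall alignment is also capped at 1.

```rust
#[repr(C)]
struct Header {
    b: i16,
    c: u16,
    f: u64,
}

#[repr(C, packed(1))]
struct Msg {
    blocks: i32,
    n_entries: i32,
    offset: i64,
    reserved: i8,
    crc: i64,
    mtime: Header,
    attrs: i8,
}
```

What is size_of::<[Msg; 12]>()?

504

Header: b at 0 (size 2, align 2) → ends 2; c at 2 (size 2, align 2) → ends 4; pad 4 to align 8 for f; f at 8 (size 8, align 8) → ends 16; total 16 bytes, alignment 8
blocks at 0 (size 4, align 1) → ends 4
n_entries at 4 (size 4, align 1) → ends 8
offset at 8 (size 8, align 1) → ends 16
reserved at 16 (size 1, align 1) → ends 17
crc at 17 (size 8, align 1) → ends 25
mtime at 25 (size 16, align 1) → ends 41
attrs at 41 (size 1, align 1) → ends 42
total 42 bytes, alignment 1
array of 12: 12 × 42 = 504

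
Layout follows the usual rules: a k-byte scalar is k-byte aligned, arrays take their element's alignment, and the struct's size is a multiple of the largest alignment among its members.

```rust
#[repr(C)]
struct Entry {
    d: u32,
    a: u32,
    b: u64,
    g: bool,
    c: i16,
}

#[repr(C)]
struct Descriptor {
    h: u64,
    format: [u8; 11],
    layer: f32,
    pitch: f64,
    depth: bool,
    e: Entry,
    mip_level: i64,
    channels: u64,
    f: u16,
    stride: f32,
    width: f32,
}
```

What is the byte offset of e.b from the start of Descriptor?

48

Entry: d at 0 (size 4, align 4) → ends 4; a at 4 (size 4, align 4) → ends 8; b at 8 (size 8, align 8) → ends 16; g at 16 (size 1, align 1) → ends 17; pad 1 to align 2 for c; c at 18 (size 2, align 2) → ends 20; tail pad 4 to reach multiple of 8; total 24 bytes, alignment 8
h at 0 (size 8, align 8) → ends 8
format at 8 (size 11, align 1) → ends 19
pad 1 to align 4 for layer
layer at 20 (size 4, align 4) → ends 24
pitch at 24 (size 8, align 8) → ends 32
depth at 32 (size 1, align 1) → ends 33
pad 7 to align 8 for e
e at 40 (size 24, align 8) → ends 64
within Entry: b at 8
40 + 8 = 48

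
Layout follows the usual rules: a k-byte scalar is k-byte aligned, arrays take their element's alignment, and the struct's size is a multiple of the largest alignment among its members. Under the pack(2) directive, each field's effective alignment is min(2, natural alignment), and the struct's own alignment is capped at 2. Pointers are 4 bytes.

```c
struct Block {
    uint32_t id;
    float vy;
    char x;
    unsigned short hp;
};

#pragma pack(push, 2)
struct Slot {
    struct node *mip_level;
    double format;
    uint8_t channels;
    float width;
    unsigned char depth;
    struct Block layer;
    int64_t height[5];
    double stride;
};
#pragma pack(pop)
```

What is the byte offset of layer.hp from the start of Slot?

Block: @0: id [4B, align 4] → 4; @4: vy [4B, align 4] → 8; @8: x [1B, align 1] → 9; +1 pad (align 2); @10: hp [2B, align 2] → 12; size 12, align 4
@0: mip_level [4B, align 2] → 4
@4: format [8B, align 2] → 12
@12: channels [1B, align 1] → 13
+1 pad (align 2)
@14: width [4B, align 2] → 18
@18: depth [1B, align 1] → 19
+1 pad (align 2)
@20: layer [12B, align 2] → 32
within Block: hp at 10
20 + 10 = 30

30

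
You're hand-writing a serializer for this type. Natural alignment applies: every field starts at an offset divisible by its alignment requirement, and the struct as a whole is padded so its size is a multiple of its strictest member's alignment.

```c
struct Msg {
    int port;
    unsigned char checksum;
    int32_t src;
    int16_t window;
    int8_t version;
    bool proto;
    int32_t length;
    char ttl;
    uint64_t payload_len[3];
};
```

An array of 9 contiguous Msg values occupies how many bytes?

432

0..4  port  (4B, 4-aligned)
4..5  checksum  (1B, 1-aligned)
5..8  -- padding (3B)
8..12  src  (4B, 4-aligned)
12..14  window  (2B, 2-aligned)
14..15  version  (1B, 1-aligned)
15..16  proto  (1B, 1-aligned)
16..20  length  (4B, 4-aligned)
20..21  ttl  (1B, 1-aligned)
21..24  -- padding (3B)
24..48  payload_len  (24B, 8-aligned)
sizeof = 48, alignof = 8
array of 9: 9 × 48 = 432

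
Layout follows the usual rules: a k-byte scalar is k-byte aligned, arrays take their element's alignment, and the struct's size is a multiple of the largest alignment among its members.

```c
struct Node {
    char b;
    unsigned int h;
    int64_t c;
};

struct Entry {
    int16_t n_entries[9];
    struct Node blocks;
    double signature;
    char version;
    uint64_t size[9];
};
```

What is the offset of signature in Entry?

Node: 0..1  b  (1B, 1-aligned); 1..4  -- padding (3B); 4..8  h  (4B, 4-aligned); 8..16  c  (8B, 8-aligned); sizeof = 16, alignof = 8
0..18  n_entries  (18B, 2-aligned)
18..24  -- padding (6B)
24..40  blocks  (16B, 8-aligned)
40..48  signature  (8B, 8-aligned)

40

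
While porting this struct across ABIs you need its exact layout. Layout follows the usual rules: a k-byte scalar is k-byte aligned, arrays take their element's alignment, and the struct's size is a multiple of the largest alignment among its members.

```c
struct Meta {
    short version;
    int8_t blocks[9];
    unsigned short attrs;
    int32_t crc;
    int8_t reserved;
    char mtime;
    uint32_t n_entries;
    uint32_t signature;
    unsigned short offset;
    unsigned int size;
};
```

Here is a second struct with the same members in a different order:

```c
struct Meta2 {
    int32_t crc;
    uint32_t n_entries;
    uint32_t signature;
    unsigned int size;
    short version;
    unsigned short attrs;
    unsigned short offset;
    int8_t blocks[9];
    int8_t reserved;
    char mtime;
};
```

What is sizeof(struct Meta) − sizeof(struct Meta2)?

4

0..2  version  (2B, 2-aligned)
2..11  blocks  (9B, 1-aligned)
11..12  -- padding (1B)
12..14  attrs  (2B, 2-aligned)
14..16  -- padding (2B)
16..20  crc  (4B, 4-aligned)
20..21  reserved  (1B, 1-aligned)
21..22  mtime  (1B, 1-aligned)
22..24  -- padding (2B)
24..28  n_entries  (4B, 4-aligned)
28..32  signature  (4B, 4-aligned)
32..34  offset  (2B, 2-aligned)
34..36  -- padding (2B)
36..40  size  (4B, 4-aligned)
sizeof = 40, alignof = 4
— Meta2 —
0..4  crc  (4B, 4-aligned)
4..8  n_entries  (4B, 4-aligned)
8..12  signature  (4B, 4-aligned)
12..16  size  (4B, 4-aligned)
16..18  version  (2B, 2-aligned)
18..20  attrs  (2B, 2-aligned)
20..22  offset  (2B, 2-aligned)
22..31  blocks  (9B, 1-aligned)
31..32  reserved  (1B, 1-aligned)
32..33  mtime  (1B, 1-aligned)
33..36  -- tail padding (3B)
sizeof = 36, alignof = 4
40 − 36 = 4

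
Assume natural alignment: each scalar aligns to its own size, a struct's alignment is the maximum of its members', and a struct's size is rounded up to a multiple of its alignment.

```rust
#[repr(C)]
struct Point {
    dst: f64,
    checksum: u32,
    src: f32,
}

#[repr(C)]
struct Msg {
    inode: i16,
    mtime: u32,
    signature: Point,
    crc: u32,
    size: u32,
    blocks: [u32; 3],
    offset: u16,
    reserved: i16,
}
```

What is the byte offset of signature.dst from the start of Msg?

Point: @0: dst [8B, align 8] → 8; @8: checksum [4B, align 4] → 12; @12: src [4B, align 4] → 16; size 16, align 8
@0: inode [2B, align 2] → 2
+2 pad (align 4)
@4: mtime [4B, align 4] → 8
@8: signature [16B, align 8] → 24
within Point: dst at 0
8 + 0 = 8

8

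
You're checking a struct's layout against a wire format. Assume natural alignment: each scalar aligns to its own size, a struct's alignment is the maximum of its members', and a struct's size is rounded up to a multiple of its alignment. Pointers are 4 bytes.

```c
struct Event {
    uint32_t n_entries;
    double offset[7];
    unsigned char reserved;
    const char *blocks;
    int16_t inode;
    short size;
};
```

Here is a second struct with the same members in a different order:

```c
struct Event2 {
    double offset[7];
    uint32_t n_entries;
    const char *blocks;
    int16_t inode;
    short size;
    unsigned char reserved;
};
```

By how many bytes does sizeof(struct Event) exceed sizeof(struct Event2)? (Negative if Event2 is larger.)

n_entries at 0 (size 4, align 4) → ends 4
pad 4 to align 8 for offset
offset at 8 (size 56, align 8) → ends 64
reserved at 64 (size 1, align 1) → ends 65
pad 3 to align 4 for blocks
blocks at 68 (size 4, align 4) → ends 72
inode at 72 (size 2, align 2) → ends 74
size at 74 (size 2, align 2) → ends 76
tail pad 4 to reach multiple of 8
total 80 bytes, alignment 8
— Event2 —
offset at 0 (size 56, align 8) → ends 56
n_entries at 56 (size 4, align 4) → ends 60
blocks at 60 (size 4, align 4) → ends 64
inode at 64 (size 2, align 2) → ends 66
size at 66 (size 2, align 2) → ends 68
reserved at 68 (size 1, align 1) → ends 69
tail pad 3 to reach multiple of 8
total 72 bytes, alignment 8
80 − 72 = 8

8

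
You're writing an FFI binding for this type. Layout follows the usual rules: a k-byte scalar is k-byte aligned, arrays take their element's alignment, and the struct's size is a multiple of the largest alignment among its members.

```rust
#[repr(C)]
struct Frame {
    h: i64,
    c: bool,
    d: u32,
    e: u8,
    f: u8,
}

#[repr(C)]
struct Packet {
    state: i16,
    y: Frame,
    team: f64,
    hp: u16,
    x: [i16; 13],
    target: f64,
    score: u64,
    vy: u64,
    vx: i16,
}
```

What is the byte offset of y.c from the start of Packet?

Frame: 0..8  h  (8B, 8-aligned); 8..9  c  (1B, 1-aligned); 9..12  -- padding (3B); 12..16  d  (4B, 4-aligned); 16..17  e  (1B, 1-aligned); 17..18  f  (1B, 1-aligned); 18..24  -- tail padding (6B); sizeof = 24, alignof = 8
0..2  state  (2B, 2-aligned)
2..8  -- padding (6B)
8..32  y  (24B, 8-aligned)
within Frame: c at 8
8 + 8 = 16

16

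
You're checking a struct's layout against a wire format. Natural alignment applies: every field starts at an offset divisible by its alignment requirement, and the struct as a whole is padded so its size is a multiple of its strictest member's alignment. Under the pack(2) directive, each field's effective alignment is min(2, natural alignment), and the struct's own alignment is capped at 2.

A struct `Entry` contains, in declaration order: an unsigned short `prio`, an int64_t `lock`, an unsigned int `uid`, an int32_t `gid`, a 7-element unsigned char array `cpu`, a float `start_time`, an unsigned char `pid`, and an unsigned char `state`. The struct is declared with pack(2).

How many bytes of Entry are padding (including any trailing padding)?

@0: prio [2B, align 2] → 2
@2: lock [8B, align 2] → 10
@10: uid [4B, align 2] → 14
@14: gid [4B, align 2] → 18
@18: cpu [7B, align 1] → 25
+1 pad (align 2)
@26: start_time [4B, align 2] → 30
@30: pid [1B, align 1] → 31
@31: state [1B, align 1] → 32
size 32, align 2
data bytes 31, size 32 → padding 1

1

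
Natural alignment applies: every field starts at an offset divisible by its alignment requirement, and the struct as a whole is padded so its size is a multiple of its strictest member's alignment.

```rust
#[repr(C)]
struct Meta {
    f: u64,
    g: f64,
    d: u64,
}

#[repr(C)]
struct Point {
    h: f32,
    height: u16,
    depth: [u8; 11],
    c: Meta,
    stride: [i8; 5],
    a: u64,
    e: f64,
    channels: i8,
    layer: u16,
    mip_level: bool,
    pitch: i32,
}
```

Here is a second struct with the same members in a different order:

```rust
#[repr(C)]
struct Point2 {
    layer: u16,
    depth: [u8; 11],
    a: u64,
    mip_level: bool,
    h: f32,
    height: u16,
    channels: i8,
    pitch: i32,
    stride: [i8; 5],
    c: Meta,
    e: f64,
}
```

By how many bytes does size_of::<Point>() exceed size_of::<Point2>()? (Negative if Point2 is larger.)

8

Meta: 0..8  f  (8B, 8-aligned); 8..16  g  (8B, 8-aligned); 16..24  d  (8B, 8-aligned); sizeof = 24, alignof = 8
0..4  h  (4B, 4-aligned)
4..6  height  (2B, 2-aligned)
6..17  depth  (11B, 1-aligned)
17..24  -- padding (7B)
24..48  c  (24B, 8-aligned)
48..53  stride  (5B, 1-aligned)
53..56  -- padding (3B)
56..64  a  (8B, 8-aligned)
64..72  e  (8B, 8-aligned)
72..73  channels  (1B, 1-aligned)
73..74  -- padding (1B)
74..76  layer  (2B, 2-aligned)
76..77  mip_level  (1B, 1-aligned)
77..80  -- padding (3B)
80..84  pitch  (4B, 4-aligned)
84..88  -- tail padding (4B)
sizeof = 88, alignof = 8
— Point2 —
0..2  layer  (2B, 2-aligned)
2..13  depth  (11B, 1-aligned)
13..16  -- padding (3B)
16..24  a  (8B, 8-aligned)
24..25  mip_level  (1B, 1-aligned)
25..28  -- padding (3B)
28..32  h  (4B, 4-aligned)
32..34  height  (2B, 2-aligned)
34..35  channels  (1B, 1-aligned)
35..36  -- padding (1B)
36..40  pitch  (4B, 4-aligned)
40..45  stride  (5B, 1-aligned)
45..48  -- padding (3B)
48..72  c  (24B, 8-aligned)
72..80  e  (8B, 8-aligned)
sizeof = 80, alignof = 8
88 − 80 = 8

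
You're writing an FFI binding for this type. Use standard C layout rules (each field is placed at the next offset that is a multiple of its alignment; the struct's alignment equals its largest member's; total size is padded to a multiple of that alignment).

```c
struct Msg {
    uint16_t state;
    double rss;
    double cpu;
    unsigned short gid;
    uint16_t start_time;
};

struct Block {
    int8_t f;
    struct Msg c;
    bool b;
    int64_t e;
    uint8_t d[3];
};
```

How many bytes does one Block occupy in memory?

64

Msg: 0..2  state  (2B, 2-aligned); 2..8  -- padding (6B); 8..16  rss  (8B, 8-aligned); 16..24  cpu  (8B, 8-aligned); 24..26  gid  (2B, 2-aligned); 26..28  start_time  (2B, 2-aligned); 28..32  -- tail padding (4B); sizeof = 32, alignof = 8
0..1  f  (1B, 1-aligned)
1..8  -- padding (7B)
8..40  c  (32B, 8-aligned)
40..41  b  (1B, 1-aligned)
41..48  -- padding (7B)
48..56  e  (8B, 8-aligned)
56..59  d  (3B, 1-aligned)
59..64  -- tail padding (5B)
sizeof = 64, alignof = 8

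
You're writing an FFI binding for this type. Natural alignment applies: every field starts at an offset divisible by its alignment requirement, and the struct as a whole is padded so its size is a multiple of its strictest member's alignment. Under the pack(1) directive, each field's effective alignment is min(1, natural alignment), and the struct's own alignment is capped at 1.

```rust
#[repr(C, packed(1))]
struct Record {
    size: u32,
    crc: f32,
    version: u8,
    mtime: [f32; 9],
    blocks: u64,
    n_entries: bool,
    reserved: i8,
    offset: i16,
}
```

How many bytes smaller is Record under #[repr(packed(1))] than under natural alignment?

7

natural layout:
  0..4  size  (4B, 4-aligned)
  4..8  crc  (4B, 4-aligned)
  8..9  version  (1B, 1-aligned)
  9..12  -- padding (3B)
  12..48  mtime  (36B, 4-aligned)
  48..56  blocks  (8B, 8-aligned)
  56..57  n_entries  (1B, 1-aligned)
  57..58  reserved  (1B, 1-aligned)
  58..60  offset  (2B, 2-aligned)
  60..64  -- tail padding (4B)
  sizeof = 64, alignof = 8
packed(1) layout:
  0..4  size  (4B, 1-aligned)
  4..8  crc  (4B, 1-aligned)
  8..9  version  (1B, 1-aligned)
  9..45  mtime  (36B, 1-aligned)
  45..53  blocks  (8B, 1-aligned)
  53..54  n_entries  (1B, 1-aligned)
  54..55  reserved  (1B, 1-aligned)
  55..57  offset  (2B, 1-aligned)
  sizeof = 57, alignof = 1
64 − 57 = 7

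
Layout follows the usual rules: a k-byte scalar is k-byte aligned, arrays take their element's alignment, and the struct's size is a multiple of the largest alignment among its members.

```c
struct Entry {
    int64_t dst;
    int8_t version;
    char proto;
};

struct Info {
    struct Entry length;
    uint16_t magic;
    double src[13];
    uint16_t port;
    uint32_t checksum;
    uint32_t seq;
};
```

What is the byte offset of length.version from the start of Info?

Entry: @0: dst [8B, align 8] → 8; @8: version [1B, align 1] → 9; @9: proto [1B, align 1] → 10; +6 tail pad (align 8); size 16, align 8
@0: length [16B, align 8] → 16
within Entry: version at 8
0 + 8 = 8

8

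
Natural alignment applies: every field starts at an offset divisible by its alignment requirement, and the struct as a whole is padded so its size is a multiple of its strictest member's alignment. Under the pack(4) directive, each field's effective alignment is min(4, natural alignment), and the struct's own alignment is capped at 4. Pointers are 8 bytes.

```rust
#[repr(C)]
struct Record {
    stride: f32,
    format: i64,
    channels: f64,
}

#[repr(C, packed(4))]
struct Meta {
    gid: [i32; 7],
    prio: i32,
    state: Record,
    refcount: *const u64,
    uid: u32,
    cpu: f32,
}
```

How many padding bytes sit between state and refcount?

0

Record: 0..4  stride  (4B, 4-aligned); 4..8  -- padding (4B); 8..16  format  (8B, 8-aligned); 16..24  channels  (8B, 8-aligned); sizeof = 24, alignof = 8
0..28  gid  (28B, 4-aligned)
28..32  prio  (4B, 4-aligned)
32..56  state  (24B, 4-aligned)
56..64  refcount  (8B, 4-aligned)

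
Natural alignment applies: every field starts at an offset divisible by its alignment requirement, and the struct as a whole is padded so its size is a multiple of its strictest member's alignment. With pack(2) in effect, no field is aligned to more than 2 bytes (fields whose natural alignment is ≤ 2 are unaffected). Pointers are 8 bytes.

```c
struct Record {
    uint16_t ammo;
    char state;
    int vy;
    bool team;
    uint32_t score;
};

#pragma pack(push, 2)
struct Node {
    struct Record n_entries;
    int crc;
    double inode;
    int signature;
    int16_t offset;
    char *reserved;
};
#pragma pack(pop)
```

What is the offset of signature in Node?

Record: @0: ammo [2B, align 2] → 2; @2: state [1B, align 1] → 3; +1 pad (align 4); @4: vy [4B, align 4] → 8; @8: team [1B, align 1] → 9; +3 pad (align 4); @12: score [4B, align 4] → 16; size 16, align 4
@0: n_entries [16B, align 2] → 16
@16: crc [4B, align 2] → 20
@20: inode [8B, align 2] → 28
@28: signature [4B, align 2] → 32

28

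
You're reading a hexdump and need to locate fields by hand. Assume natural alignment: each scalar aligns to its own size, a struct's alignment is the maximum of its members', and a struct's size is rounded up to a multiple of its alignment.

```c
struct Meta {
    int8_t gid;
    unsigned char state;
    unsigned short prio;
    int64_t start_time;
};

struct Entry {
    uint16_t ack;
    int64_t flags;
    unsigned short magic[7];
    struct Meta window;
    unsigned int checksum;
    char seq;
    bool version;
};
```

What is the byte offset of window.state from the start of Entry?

33

Meta: 0..1  gid  (1B, 1-aligned); 1..2  state  (1B, 1-aligned); 2..4  prio  (2B, 2-aligned); 4..8  -- padding (4B); 8..16  start_time  (8B, 8-aligned); sizeof = 16, alignof = 8
0..2  ack  (2B, 2-aligned)
2..8  -- padding (6B)
8..16  flags  (8B, 8-aligned)
16..30  magic  (14B, 2-aligned)
30..32  -- padding (2B)
32..48  window  (16B, 8-aligned)
within Meta: state at 1
32 + 1 = 33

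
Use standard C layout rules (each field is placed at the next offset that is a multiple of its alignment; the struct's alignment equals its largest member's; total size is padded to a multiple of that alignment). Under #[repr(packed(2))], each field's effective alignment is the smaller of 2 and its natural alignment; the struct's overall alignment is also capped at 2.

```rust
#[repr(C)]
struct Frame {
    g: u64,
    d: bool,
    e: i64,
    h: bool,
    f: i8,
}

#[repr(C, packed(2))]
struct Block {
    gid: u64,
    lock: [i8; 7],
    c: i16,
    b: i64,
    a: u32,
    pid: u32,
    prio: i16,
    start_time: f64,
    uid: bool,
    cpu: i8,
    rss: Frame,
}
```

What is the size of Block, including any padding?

78 bytes

Frame: @0: g [8B, align 8] → 8; @8: d [1B, align 1] → 9; +7 pad (align 8); @16: e [8B, align 8] → 24; @24: h [1B, align 1] → 25; @25: f [1B, align 1] → 26; +6 tail pad (align 8); size 32, align 8
@0: gid [8B, align 2] → 8
@8: lock [7B, align 1] → 15
+1 pad (align 2)
@16: c [2B, align 2] → 18
@18: b [8B, align 2] → 26
@26: a [4B, align 2] → 30
@30: pid [4B, align 2] → 34
@34: prio [2B, align 2] → 36
@36: start_time [8B, align 2] → 44
@44: uid [1B, align 1] → 45
@45: cpu [1B, align 1] → 46
@46: rss [32B, align 2] → 78
size 78, align 2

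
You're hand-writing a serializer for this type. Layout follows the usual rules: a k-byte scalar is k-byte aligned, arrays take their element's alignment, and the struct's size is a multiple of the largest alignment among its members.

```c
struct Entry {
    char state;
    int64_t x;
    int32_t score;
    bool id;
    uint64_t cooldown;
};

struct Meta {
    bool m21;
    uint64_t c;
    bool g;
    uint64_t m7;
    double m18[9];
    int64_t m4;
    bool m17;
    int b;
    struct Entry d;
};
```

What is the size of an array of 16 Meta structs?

Entry: 0..1  state  (1B, 1-aligned); 1..8  -- padding (7B); 8..16  x  (8B, 8-aligned); 16..20  score  (4B, 4-aligned); 20..21  id  (1B, 1-aligned); 21..24  -- padding (3B); 24..32  cooldown  (8B, 8-aligned); sizeof = 32, alignof = 8
0..1  m21  (1B, 1-aligned)
1..8  -- padding (7B)
8..16  c  (8B, 8-aligned)
16..17  g  (1B, 1-aligned)
17..24  -- padding (7B)
24..32  m7  (8B, 8-aligned)
32..104  m18  (72B, 8-aligned)
104..112  m4  (8B, 8-aligned)
112..113  m17  (1B, 1-aligned)
113..116  -- padding (3B)
116..120  b  (4B, 4-aligned)
120..152  d  (32B, 8-aligned)
sizeof = 152, alignof = 8
array of 16: 16 × 152 = 2432

2432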